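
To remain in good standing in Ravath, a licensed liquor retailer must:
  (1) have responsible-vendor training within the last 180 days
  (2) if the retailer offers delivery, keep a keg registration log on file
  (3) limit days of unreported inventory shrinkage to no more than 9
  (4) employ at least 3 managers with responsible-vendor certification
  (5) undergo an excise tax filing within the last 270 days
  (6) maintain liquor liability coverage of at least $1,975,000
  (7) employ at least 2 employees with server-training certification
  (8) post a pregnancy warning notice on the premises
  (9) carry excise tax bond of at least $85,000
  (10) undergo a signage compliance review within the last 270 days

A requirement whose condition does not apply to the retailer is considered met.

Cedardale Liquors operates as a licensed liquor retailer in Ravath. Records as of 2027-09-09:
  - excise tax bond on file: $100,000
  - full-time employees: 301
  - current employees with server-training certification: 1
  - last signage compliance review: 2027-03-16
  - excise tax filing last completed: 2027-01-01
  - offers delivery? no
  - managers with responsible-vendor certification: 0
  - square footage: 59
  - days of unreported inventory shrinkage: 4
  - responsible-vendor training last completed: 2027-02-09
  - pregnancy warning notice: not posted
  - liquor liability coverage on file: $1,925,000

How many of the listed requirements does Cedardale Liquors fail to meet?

1. responsible-vendor training 212 days ago vs limit 180 → not met
2. condition 'offers delivery' does not hold → requirement n/a → met
3. days of unreported inventory shrinkage 4 ≤ 9 → met
4. managers with responsible-vendor certification 0 < 3 → not met
5. excise tax filing 251 days ago vs limit 270 → met
6. liquor liability coverage $1,925,000 < $1,975,000 → not met
7. employees with server-training certification 1 < 2 → not met
8. pregnancy warning notice absent → not met
9. excise tax bond $100,000 ≥ $85,000 → met
10. signage compliance review 177 days ago vs limit 270 → met
Not met: 5 of 10

5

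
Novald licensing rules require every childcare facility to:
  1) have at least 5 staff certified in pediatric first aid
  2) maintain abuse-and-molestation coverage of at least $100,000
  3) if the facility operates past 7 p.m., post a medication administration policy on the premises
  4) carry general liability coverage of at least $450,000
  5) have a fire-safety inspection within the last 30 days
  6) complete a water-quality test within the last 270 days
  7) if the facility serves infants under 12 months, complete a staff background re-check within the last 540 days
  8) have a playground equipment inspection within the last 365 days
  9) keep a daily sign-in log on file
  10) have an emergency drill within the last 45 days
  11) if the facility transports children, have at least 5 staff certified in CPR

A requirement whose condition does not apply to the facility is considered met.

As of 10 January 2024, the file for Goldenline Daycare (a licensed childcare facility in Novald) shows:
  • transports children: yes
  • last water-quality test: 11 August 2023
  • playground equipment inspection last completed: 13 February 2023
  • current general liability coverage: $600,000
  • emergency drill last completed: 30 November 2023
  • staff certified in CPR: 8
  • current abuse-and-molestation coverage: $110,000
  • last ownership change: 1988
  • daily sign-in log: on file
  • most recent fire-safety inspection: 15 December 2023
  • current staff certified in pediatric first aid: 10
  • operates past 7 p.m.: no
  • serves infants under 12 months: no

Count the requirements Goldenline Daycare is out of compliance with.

0

1. staff certified in pediatric first aid 10 ≥ 5 → met
2. abuse-and-molestation coverage $110,000 ≥ $100,000 → met
3. condition 'operates past 7 p.m.' does not hold → requirement n/a → met
4. general liability coverage $600,000 ≥ $450,000 → met
5. fire-safety inspection 26 days ago vs limit 30 → met
6. water-quality test 152 days ago vs limit 270 → met
7. condition 'serves infants under 12 months' does not hold → requirement n/a → met
8. playground equipment inspection 331 days ago vs limit 365 → met
9. daily sign-in log present → met
10. emergency drill 41 days ago vs limit 45 → met
11. condition 'transports children' holds; staff certified in CPR 8 ≥ 5 → met
Not met: 0 of 11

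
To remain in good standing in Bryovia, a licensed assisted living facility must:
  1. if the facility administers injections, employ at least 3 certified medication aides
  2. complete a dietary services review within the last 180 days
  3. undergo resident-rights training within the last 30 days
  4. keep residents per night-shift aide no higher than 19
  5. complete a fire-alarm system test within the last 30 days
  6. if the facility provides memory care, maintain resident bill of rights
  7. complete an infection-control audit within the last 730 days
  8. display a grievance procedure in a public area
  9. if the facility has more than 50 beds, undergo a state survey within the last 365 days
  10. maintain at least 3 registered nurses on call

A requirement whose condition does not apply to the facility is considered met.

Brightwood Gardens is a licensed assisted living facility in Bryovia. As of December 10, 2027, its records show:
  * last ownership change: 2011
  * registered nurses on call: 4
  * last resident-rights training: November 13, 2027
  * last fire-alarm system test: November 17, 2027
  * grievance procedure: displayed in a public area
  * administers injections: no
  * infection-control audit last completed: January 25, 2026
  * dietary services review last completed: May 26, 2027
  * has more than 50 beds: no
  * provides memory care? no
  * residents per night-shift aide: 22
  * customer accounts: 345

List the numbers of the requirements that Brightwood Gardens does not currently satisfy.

2, 4

1. condition 'administers injections' does not hold → requirement n/a → met
2. dietary services review 198 days ago vs limit 180 → not met
3. resident-rights training 27 days ago vs limit 30 → met
4. residents per night-shift aide 22 > 19 → not met
5. fire-alarm system test 23 days ago vs limit 30 → met
6. condition 'provides memory care' does not hold → requirement n/a → met
7. infection-control audit 684 days ago vs limit 730 → met
8. grievance procedure present → met
9. condition 'has more than 50 beds' does not hold → requirement n/a → met
10. registered nurses on call 4 ≥ 3 → met
Not met: 2, 4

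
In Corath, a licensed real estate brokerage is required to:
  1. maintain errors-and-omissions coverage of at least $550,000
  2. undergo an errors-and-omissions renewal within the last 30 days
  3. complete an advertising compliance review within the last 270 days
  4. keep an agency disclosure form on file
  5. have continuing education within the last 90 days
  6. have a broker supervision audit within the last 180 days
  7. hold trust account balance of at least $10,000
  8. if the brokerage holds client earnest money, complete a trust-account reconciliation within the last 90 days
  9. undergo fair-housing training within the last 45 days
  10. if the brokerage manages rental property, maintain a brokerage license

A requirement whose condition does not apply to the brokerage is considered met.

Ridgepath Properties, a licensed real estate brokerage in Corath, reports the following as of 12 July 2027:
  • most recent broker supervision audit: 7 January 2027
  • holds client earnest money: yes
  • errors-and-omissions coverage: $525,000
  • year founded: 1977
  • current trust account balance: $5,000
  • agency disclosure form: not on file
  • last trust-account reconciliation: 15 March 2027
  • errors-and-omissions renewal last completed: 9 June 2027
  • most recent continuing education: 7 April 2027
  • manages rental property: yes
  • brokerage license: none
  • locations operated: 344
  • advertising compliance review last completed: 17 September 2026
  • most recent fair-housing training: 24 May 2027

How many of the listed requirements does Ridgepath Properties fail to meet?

10

1. errors-and-omissions coverage $525,000 < $550,000 → not met
2. errors-and-omissions renewal 33 days ago vs limit 30 → not met
3. advertising compliance review 298 days ago vs limit 270 → not met
4. agency disclosure form absent → not met
5. continuing education 96 days ago vs limit 90 → not met
6. broker supervision audit 186 days ago vs limit 180 → not met
7. trust account balance $5,000 < $10,000 → not met
8. condition 'holds client earnest money' holds; trust-account reconciliation 119 days ago vs limit 90 → not met
9. fair-housing training 49 days ago vs limit 45 → not met
10. condition 'manages rental property' holds; brokerage license absent → not met
Not met: 10 of 10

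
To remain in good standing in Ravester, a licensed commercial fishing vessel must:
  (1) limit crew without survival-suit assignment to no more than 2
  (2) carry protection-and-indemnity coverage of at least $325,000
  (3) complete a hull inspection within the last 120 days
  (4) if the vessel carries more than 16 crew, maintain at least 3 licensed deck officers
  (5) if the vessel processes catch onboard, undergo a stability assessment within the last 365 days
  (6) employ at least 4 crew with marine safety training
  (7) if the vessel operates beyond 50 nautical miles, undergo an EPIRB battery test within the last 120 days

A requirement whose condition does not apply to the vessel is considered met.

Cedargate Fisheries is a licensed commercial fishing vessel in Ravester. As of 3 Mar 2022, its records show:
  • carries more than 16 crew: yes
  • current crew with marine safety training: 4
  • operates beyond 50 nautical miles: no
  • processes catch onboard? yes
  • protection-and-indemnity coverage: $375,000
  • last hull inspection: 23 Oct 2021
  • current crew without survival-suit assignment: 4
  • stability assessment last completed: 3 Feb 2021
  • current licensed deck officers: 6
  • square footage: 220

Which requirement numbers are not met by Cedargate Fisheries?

1. crew without survival-suit assignment 4 > 2 → not met
2. protection-and-indemnity coverage $375,000 ≥ $325,000 → met
3. hull inspection 131 days ago vs limit 120 → not met
4. condition 'carries more than 16 crew' holds; licensed deck officers 6 ≥ 3 → met
5. condition 'processes catch onboard' holds; stability assessment 393 days ago vs limit 365 → not met
6. crew with marine safety training 4 ≥ 4 → met
7. condition 'operates beyond 50 nautical miles' does not hold → requirement n/a → met
Not met: 1, 3, 5

1, 3, 5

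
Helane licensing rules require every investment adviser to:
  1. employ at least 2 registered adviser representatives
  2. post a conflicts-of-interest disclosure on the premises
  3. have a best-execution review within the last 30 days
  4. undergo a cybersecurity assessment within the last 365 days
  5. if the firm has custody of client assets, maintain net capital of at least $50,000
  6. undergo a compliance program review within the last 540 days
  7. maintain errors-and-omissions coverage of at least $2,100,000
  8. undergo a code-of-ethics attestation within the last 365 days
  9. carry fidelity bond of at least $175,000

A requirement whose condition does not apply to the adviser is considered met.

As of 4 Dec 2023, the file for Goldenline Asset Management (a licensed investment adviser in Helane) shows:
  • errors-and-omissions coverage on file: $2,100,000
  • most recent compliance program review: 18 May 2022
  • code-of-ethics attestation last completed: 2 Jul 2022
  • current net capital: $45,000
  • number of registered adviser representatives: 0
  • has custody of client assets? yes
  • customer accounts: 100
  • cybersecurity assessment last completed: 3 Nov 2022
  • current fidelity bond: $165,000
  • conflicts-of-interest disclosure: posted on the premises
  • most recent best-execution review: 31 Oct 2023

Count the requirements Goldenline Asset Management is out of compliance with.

7

1. registered adviser representatives 0 < 2 → not met
2. conflicts-of-interest disclosure present → met
3. best-execution review 34 days ago vs limit 30 → not met
4. cybersecurity assessment 396 days ago vs limit 365 → not met
5. condition 'has custody of client assets' holds; net capital $45,000 < $50,000 → not met
6. compliance program review 565 days ago vs limit 540 → not met
7. errors-and-omissions coverage $2,100,000 ≥ $2,100,000 → met
8. code-of-ethics attestation 520 days ago vs limit 365 → not met
9. fidelity bond $165,000 < $175,000 → not met
Not met: 7 of 9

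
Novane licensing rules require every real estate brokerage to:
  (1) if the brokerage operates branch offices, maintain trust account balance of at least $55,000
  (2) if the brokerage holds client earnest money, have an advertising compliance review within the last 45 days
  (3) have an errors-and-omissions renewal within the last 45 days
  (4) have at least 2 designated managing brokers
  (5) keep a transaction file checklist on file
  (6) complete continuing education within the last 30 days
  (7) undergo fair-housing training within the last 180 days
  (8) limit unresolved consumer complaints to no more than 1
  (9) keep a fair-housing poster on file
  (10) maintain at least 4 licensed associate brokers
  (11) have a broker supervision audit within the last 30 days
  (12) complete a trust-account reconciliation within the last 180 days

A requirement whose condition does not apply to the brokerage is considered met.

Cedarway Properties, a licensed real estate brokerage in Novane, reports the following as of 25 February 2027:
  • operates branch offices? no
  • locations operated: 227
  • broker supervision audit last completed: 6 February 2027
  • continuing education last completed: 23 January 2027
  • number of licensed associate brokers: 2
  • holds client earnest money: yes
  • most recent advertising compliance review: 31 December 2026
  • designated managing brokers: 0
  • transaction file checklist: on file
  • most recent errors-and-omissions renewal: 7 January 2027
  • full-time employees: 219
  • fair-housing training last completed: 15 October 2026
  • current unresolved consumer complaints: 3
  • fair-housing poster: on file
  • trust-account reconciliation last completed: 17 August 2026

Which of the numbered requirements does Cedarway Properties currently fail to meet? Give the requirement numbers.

2, 3, 4, 6, 8, 10, 12

1. condition 'operates branch offices' does not hold → requirement n/a → met
2. condition 'holds client earnest money' holds; advertising compliance review 56 days ago vs limit 45 → not met
3. errors-and-omissions renewal 49 days ago vs limit 45 → not met
4. designated managing brokers 0 < 2 → not met
5. transaction file checklist present → met
6. continuing education 33 days ago vs limit 30 → not met
7. fair-housing training 133 days ago vs limit 180 → met
8. unresolved consumer complaints 3 > 1 → not met
9. fair-housing poster present → met
10. licensed associate brokers 2 < 4 → not met
11. broker supervision audit 19 days ago vs limit 30 → met
12. trust-account reconciliation 192 days ago vs limit 180 → not met
Not met: 2, 3, 4, 6, 8, 10, 12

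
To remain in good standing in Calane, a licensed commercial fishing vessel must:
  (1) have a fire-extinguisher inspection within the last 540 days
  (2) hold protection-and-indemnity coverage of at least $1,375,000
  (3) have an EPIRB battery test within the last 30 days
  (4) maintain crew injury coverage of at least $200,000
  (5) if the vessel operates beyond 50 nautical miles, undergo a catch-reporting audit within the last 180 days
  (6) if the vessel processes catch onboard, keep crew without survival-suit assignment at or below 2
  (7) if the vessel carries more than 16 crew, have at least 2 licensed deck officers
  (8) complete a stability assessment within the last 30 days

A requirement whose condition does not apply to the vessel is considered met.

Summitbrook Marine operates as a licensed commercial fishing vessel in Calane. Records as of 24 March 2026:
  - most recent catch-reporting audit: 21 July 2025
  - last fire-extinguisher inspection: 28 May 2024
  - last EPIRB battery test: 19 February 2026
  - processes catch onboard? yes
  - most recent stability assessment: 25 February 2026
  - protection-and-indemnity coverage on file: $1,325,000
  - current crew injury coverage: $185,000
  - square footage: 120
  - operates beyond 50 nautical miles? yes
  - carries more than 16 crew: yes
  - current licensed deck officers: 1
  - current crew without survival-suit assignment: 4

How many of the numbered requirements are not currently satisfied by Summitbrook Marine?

1. fire-extinguisher inspection 665 days ago vs limit 540 → not met
2. protection-and-indemnity coverage $1,325,000 < $1,375,000 → not met
3. EPIRB battery test 33 days ago vs limit 30 → not met
4. crew injury coverage $185,000 < $200,000 → not met
5. condition 'operates beyond 50 nautical miles' holds; catch-reporting audit 246 days ago vs limit 180 → not met
6. condition 'processes catch onboard' holds; crew without survival-suit assignment 4 > 2 → not met
7. condition 'carries more than 16 crew' holds; licensed deck officers 1 < 2 → not met
8. stability assessment 27 days ago vs limit 30 → met
Not met: 7 of 8

7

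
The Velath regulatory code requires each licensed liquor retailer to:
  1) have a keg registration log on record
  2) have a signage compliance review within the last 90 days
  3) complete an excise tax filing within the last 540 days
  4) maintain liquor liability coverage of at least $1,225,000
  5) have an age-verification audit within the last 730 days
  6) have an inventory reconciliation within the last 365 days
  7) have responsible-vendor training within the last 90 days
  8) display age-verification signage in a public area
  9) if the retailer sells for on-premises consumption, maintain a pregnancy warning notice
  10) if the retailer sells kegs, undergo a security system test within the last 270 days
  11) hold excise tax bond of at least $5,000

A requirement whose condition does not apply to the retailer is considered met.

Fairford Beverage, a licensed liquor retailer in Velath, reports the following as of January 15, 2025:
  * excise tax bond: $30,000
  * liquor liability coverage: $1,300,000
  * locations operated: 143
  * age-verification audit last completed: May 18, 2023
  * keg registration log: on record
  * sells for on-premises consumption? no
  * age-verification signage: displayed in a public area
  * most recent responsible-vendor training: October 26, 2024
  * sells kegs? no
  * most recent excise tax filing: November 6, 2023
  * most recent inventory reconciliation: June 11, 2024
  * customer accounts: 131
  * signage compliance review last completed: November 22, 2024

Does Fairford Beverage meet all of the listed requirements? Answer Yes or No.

Yes

1. keg registration log present → met
2. signage compliance review 54 days ago vs limit 90 → met
3. excise tax filing 436 days ago vs limit 540 → met
4. liquor liability coverage $1,300,000 ≥ $1,225,000 → met
5. age-verification audit 608 days ago vs limit 730 → met
6. inventory reconciliation 218 days ago vs limit 365 → met
7. responsible-vendor training 81 days ago vs limit 90 → met
8. age-verification signage present → met
9. condition 'sells for on-premises consumption' does not hold → requirement n/a → met
10. condition 'sells kegs' does not hold → requirement n/a → met
11. excise tax bond $30,000 ≥ $5,000 → met
All met.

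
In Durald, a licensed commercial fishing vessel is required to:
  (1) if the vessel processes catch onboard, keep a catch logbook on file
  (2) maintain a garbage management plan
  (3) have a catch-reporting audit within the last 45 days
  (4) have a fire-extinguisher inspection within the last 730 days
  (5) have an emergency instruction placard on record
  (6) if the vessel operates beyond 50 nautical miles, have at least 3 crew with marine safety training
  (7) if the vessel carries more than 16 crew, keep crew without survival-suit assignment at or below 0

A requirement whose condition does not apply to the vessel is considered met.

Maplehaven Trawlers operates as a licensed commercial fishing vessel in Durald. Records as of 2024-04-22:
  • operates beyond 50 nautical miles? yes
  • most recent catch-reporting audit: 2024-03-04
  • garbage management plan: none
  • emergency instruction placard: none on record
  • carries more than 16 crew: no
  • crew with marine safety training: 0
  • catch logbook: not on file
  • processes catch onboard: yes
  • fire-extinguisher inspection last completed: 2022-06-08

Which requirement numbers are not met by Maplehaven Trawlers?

1. condition 'processes catch onboard' holds; catch logbook absent → not met
2. garbage management plan absent → not met
3. catch-reporting audit 49 days ago vs limit 45 → not met
4. fire-extinguisher inspection 684 days ago vs limit 730 → met
5. emergency instruction placard absent → not met
6. condition 'operates beyond 50 nautical miles' holds; crew with marine safety training 0 < 3 → not met
7. condition 'carries more than 16 crew' does not hold → requirement n/a → met
Not met: 1, 2, 3, 5, 6

1, 2, 3, 5, 6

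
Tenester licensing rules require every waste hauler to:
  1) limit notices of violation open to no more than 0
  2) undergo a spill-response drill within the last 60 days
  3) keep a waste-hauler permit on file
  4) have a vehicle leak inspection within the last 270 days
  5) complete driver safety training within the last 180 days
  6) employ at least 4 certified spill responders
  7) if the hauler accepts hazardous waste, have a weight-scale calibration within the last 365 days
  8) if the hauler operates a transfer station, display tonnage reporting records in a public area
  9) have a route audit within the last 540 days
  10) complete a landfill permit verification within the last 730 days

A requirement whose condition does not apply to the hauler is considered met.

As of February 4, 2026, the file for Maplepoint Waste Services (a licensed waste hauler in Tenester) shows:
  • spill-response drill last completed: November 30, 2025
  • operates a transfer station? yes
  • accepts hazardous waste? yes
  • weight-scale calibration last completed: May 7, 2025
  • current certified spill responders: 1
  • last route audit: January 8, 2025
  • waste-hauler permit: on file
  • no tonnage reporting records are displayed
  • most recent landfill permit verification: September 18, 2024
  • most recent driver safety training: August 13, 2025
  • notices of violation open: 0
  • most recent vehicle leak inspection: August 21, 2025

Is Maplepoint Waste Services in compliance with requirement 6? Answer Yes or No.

6. certified spill responders 1 < 4 → not met

No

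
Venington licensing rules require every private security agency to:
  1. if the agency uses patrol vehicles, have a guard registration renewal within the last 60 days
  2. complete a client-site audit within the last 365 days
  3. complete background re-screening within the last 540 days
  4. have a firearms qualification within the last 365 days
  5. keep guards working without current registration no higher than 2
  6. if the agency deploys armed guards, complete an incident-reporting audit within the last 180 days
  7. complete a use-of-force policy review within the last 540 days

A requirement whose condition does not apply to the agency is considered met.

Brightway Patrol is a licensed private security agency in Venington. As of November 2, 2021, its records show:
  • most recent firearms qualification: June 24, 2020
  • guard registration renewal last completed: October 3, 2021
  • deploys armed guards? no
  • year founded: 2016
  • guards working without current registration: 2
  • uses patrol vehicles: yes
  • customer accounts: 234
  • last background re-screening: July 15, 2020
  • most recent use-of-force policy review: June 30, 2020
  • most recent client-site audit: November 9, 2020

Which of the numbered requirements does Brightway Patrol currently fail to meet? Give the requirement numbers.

4

1. condition 'uses patrol vehicles' holds; guard registration renewal 30 days ago vs limit 60 → met
2. client-site audit 358 days ago vs limit 365 → met
3. background re-screening 475 days ago vs limit 540 → met
4. firearms qualification 496 days ago vs limit 365 → not met
5. guards working without current registration 2 ≤ 2 → met
6. condition 'deploys armed guards' does not hold → requirement n/a → met
7. use-of-force policy review 490 days ago vs limit 540 → met
Not met: 4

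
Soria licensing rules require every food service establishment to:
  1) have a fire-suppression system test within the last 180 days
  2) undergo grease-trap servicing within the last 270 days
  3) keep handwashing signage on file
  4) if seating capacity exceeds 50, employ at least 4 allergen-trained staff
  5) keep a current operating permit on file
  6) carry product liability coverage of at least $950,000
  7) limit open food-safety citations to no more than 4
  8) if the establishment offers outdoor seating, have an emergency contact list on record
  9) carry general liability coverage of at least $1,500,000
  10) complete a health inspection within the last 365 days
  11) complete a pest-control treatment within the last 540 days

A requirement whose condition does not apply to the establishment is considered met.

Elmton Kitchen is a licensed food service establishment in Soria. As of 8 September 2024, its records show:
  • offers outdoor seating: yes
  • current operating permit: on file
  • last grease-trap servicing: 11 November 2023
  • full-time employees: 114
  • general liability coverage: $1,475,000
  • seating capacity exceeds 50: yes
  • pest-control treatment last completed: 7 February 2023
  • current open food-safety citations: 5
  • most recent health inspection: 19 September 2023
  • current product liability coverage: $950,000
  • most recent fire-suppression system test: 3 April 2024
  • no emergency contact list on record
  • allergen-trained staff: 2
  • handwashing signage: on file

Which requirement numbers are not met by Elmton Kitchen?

2, 4, 7, 8, 9, 11

1. fire-suppression system test 158 days ago vs limit 180 → met
2. grease-trap servicing 302 days ago vs limit 270 → not met
3. handwashing signage present → met
4. condition 'seating capacity exceeds 50' holds; allergen-trained staff 2 < 4 → not met
5. current operating permit present → met
6. product liability coverage $950,000 ≥ $950,000 → met
7. open food-safety citations 5 > 4 → not met
8. condition 'offers outdoor seating' holds; emergency contact list absent → not met
9. general liability coverage $1,475,000 < $1,500,000 → not met
10. health inspection 355 days ago vs limit 365 → met
11. pest-control treatment 579 days ago vs limit 540 → not met
Not met: 2, 4, 7, 8, 9, 11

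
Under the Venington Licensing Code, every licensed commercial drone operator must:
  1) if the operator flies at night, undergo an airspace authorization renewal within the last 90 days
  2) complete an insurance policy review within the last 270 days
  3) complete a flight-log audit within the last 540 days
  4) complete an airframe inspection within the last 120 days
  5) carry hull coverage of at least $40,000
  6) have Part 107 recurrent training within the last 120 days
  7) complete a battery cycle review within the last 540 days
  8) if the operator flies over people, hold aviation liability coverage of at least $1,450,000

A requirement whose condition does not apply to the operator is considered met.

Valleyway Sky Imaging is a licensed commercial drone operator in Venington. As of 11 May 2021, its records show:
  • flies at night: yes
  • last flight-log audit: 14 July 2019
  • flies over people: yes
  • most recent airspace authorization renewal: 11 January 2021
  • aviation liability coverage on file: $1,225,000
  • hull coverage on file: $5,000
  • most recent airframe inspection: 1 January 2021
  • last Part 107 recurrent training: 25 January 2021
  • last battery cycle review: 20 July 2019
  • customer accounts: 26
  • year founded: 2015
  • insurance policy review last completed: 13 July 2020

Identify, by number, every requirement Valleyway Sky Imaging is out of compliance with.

1. condition 'flies at night' holds; airspace authorization renewal 120 days ago vs limit 90 → not met
2. insurance policy review 302 days ago vs limit 270 → not met
3. flight-log audit 667 days ago vs limit 540 → not met
4. airframe inspection 130 days ago vs limit 120 → not met
5. hull coverage $5,000 < $40,000 → not met
6. Part 107 recurrent training 106 days ago vs limit 120 → met
7. battery cycle review 661 days ago vs limit 540 → not met
8. condition 'flies over people' holds; aviation liability coverage $1,225,000 < $1,450,000 → not met
Not met: 1, 2, 3, 4, 5, 7, 8

1, 2, 3, 4, 5, 7, 8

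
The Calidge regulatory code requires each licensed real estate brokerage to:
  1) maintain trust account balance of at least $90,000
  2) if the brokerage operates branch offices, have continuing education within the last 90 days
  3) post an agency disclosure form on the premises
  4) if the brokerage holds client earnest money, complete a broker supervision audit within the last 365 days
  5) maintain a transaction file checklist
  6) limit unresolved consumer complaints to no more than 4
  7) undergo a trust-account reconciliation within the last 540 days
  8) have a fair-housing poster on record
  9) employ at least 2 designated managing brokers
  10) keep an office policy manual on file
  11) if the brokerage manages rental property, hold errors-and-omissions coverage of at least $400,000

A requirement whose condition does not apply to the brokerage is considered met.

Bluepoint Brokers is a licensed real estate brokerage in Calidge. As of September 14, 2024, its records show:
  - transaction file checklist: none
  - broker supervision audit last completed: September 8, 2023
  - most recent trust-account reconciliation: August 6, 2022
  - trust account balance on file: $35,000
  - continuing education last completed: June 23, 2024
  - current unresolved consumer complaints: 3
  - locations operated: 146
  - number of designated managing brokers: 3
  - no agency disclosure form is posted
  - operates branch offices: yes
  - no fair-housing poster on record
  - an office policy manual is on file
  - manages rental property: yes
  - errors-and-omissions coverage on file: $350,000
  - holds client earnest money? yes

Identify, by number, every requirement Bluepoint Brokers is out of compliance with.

1, 3, 4, 5, 7, 8, 11

1. trust account balance $35,000 < $90,000 → not met
2. condition 'operates branch offices' holds; continuing education 83 days ago vs limit 90 → met
3. agency disclosure form absent → not met
4. condition 'holds client earnest money' holds; broker supervision audit 372 days ago vs limit 365 → not met
5. transaction file checklist absent → not met
6. unresolved consumer complaints 3 ≤ 4 → met
7. trust-account reconciliation 770 days ago vs limit 540 → not met
8. fair-housing poster absent → not met
9. designated managing brokers 3 ≥ 2 → met
10. office policy manual present → met
11. condition 'manages rental property' holds; errors-and-omissions coverage $350,000 < $400,000 → not met
Not met: 1, 3, 4, 5, 7, 8, 11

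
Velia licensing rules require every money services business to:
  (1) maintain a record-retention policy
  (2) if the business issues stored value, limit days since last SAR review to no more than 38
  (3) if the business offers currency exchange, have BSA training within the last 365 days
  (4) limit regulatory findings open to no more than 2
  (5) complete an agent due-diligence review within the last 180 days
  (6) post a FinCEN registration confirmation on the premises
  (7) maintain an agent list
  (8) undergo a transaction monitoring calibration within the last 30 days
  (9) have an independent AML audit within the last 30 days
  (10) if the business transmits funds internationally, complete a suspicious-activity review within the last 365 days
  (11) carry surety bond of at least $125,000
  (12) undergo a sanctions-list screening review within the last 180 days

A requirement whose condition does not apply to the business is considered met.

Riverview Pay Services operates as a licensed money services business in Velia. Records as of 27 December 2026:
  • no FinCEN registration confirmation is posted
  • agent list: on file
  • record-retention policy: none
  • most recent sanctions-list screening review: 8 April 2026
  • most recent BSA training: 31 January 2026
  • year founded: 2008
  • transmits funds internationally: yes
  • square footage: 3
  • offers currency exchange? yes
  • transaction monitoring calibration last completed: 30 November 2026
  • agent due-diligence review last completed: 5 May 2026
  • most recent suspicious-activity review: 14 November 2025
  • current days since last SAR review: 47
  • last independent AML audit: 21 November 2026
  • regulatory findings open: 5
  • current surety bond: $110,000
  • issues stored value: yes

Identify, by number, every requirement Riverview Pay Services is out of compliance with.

1. record-retention policy absent → not met
2. condition 'issues stored value' holds; days since last SAR review 47 > 38 → not met
3. condition 'offers currency exchange' holds; BSA training 330 days ago vs limit 365 → met
4. regulatory findings open 5 > 2 → not met
5. agent due-diligence review 236 days ago vs limit 180 → not met
6. FinCEN registration confirmation absent → not met
7. agent list present → met
8. transaction monitoring calibration 27 days ago vs limit 30 → met
9. independent AML audit 36 days ago vs limit 30 → not met
10. condition 'transmits funds internationally' holds; suspicious-activity review 408 days ago vs limit 365 → not met
11. surety bond $110,000 < $125,000 → not met
12. sanctions-list screening review 263 days ago vs limit 180 → not met
Not met: 1, 2, 4, 5, 6, 9, 10, 11, 12

1, 2, 4, 5, 6, 9, 10, 11, 12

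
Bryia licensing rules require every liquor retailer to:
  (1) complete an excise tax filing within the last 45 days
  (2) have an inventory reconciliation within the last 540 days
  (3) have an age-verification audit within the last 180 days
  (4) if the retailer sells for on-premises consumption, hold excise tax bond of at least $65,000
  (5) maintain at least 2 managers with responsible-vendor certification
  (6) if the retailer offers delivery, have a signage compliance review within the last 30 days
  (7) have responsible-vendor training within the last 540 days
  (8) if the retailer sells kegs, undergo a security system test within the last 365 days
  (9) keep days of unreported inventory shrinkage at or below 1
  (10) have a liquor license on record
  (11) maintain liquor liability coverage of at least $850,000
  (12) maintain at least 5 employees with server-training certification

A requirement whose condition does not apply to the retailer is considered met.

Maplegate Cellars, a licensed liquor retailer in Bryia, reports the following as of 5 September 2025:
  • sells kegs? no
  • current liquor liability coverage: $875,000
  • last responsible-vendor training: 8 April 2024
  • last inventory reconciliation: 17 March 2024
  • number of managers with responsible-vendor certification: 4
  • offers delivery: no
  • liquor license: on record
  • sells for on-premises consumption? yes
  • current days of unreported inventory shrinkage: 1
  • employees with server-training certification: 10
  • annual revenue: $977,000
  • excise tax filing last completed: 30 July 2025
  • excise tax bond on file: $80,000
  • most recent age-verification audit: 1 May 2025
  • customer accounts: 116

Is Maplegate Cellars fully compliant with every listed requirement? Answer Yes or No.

Yes

1. excise tax filing 37 days ago vs limit 45 → met
2. inventory reconciliation 537 days ago vs limit 540 → met
3. age-verification audit 127 days ago vs limit 180 → met
4. condition 'sells for on-premises consumption' holds; excise tax bond $80,000 ≥ $65,000 → met
5. managers with responsible-vendor certification 4 ≥ 2 → met
6. condition 'offers delivery' does not hold → requirement n/a → met
7. responsible-vendor training 515 days ago vs limit 540 → met
8. condition 'sells kegs' does not hold → requirement n/a → met
9. days of unreported inventory shrinkage 1 ≤ 1 → met
10. liquor license present → met
11. liquor liability coverage $875,000 ≥ $850,000 → met
12. employees with server-training certification 10 ≥ 5 → met
All met.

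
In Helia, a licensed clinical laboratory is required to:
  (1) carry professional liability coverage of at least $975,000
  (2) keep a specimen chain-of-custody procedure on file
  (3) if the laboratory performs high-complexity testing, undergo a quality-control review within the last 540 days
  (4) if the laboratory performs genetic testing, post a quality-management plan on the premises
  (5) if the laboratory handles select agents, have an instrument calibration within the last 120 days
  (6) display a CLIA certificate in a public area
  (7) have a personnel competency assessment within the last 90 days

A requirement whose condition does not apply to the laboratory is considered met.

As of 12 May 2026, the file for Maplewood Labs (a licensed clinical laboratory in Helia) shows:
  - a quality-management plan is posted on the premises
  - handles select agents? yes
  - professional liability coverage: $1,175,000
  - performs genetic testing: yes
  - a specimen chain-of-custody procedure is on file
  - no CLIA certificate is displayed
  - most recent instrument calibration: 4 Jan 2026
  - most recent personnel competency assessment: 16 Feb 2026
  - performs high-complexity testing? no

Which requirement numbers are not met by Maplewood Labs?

1. professional liability coverage $1,175,000 ≥ $975,000 → met
2. specimen chain-of-custody procedure present → met
3. condition 'performs high-complexity testing' does not hold → requirement n/a → met
4. condition 'performs genetic testing' holds; quality-management plan present → met
5. condition 'handles select agents' holds; instrument calibration 128 days ago vs limit 120 → not met
6. CLIA certificate absent → not met
7. personnel competency assessment 85 days ago vs limit 90 → met
Not met: 5, 6

5, 6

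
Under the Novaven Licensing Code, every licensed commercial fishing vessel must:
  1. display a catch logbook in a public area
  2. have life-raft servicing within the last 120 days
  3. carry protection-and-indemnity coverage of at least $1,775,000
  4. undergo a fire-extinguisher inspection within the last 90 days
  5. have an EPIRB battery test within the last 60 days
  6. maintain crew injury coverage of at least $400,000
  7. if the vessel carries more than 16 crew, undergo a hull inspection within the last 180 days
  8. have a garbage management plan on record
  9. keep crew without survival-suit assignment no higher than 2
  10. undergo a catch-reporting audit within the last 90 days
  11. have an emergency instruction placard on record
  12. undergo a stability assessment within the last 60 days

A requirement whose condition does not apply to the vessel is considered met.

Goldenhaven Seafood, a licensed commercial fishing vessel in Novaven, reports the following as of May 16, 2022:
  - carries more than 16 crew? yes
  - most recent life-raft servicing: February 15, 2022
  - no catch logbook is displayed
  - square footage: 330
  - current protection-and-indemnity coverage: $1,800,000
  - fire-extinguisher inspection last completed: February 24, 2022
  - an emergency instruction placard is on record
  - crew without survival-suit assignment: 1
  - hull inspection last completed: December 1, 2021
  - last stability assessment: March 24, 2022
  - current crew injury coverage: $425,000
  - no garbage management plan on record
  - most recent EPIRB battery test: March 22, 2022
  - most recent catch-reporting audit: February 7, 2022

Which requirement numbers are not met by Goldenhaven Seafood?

1. catch logbook absent → not met
2. life-raft servicing 90 days ago vs limit 120 → met
3. protection-and-indemnity coverage $1,800,000 ≥ $1,775,000 → met
4. fire-extinguisher inspection 81 days ago vs limit 90 → met
5. EPIRB battery test 55 days ago vs limit 60 → met
6. crew injury coverage $425,000 ≥ $400,000 → met
7. condition 'carries more than 16 crew' holds; hull inspection 166 days ago vs limit 180 → met
8. garbage management plan absent → not met
9. crew without survival-suit assignment 1 ≤ 2 → met
10. catch-reporting audit 98 days ago vs limit 90 → not met
11. emergency instruction placard present → met
12. stability assessment 53 days ago vs limit 60 → met
Not met: 1, 8, 10

1, 8, 10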